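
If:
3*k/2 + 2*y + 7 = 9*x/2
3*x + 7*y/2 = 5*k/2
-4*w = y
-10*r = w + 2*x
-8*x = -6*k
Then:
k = 392/97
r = -581/970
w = -7/97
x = 294/97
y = 28/97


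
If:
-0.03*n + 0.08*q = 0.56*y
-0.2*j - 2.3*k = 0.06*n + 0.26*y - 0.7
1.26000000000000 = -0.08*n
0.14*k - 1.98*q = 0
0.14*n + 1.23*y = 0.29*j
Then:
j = -3.98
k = 0.97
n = -15.75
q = 0.07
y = 0.85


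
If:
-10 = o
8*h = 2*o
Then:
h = -5/2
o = -10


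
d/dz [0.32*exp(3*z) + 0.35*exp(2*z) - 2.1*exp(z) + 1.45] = (0.96*exp(2*z) + 0.7*exp(z) - 2.1)*exp(z)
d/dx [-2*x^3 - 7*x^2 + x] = -6*x^2 - 14*x + 1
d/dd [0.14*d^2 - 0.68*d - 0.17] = 0.28*d - 0.68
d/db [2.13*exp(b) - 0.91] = 2.13*exp(b)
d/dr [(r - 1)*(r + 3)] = 2*r + 2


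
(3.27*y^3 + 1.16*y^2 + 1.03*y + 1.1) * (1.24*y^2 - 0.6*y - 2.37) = 4.0548*y^5 - 0.5236*y^4 - 7.1687*y^3 - 2.0032*y^2 - 3.1011*y - 2.607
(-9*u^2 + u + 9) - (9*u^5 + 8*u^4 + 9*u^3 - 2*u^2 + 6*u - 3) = -9*u^5 - 8*u^4 - 9*u^3 - 7*u^2 - 5*u + 12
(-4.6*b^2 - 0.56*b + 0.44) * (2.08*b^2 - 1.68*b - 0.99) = -9.568*b^4 + 6.5632*b^3 + 6.41*b^2 - 0.1848*b - 0.4356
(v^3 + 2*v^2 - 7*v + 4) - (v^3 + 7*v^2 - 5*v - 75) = -5*v^2 - 2*v + 79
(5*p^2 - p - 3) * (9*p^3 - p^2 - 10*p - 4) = 45*p^5 - 14*p^4 - 76*p^3 - 7*p^2 + 34*p + 12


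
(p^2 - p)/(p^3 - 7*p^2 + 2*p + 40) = p*(p - 1)/(p^3 - 7*p^2 + 2*p + 40)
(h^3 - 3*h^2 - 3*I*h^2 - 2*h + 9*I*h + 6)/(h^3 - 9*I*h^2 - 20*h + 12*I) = (h - 3)/(h - 6*I)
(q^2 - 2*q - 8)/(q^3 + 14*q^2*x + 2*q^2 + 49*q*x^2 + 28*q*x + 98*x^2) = (q - 4)/(q^2 + 14*q*x + 49*x^2)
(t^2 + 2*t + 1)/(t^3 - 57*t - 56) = (t + 1)/(t^2 - t - 56)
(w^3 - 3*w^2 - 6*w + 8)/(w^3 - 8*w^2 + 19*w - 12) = (w + 2)/(w - 3)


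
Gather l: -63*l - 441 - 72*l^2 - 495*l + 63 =-72*l^2 - 558*l - 378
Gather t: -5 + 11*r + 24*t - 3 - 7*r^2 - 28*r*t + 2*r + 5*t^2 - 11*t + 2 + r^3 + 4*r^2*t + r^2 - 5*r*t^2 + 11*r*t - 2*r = r^3 - 6*r^2 + 11*r + t^2*(5 - 5*r) + t*(4*r^2 - 17*r + 13) - 6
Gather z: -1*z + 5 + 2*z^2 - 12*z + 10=2*z^2 - 13*z + 15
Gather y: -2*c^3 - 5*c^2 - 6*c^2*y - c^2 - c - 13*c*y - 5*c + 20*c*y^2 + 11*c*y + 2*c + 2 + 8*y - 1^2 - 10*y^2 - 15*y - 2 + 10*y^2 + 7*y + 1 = -2*c^3 - 6*c^2 + 20*c*y^2 - 4*c + y*(-6*c^2 - 2*c)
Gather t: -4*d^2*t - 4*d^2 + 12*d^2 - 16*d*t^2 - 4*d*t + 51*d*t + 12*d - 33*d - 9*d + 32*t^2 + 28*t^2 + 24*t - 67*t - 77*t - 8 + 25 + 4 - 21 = 8*d^2 - 30*d + t^2*(60 - 16*d) + t*(-4*d^2 + 47*d - 120)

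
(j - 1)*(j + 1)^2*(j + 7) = j^4 + 8*j^3 + 6*j^2 - 8*j - 7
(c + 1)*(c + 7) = c^2 + 8*c + 7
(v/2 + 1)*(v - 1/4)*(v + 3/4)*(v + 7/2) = v^4/2 + 3*v^3 + 153*v^2/32 + 79*v/64 - 21/32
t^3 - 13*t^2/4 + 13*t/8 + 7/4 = (t - 2)*(t - 7/4)*(t + 1/2)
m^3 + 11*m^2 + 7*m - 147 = (m - 3)*(m + 7)^2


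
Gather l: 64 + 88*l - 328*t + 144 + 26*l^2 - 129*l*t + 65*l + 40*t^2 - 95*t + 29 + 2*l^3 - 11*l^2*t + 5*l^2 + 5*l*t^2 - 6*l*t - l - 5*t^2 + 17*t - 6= 2*l^3 + l^2*(31 - 11*t) + l*(5*t^2 - 135*t + 152) + 35*t^2 - 406*t + 231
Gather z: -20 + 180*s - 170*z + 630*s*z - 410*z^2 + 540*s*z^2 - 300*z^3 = 180*s - 300*z^3 + z^2*(540*s - 410) + z*(630*s - 170) - 20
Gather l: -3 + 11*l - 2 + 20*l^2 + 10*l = 20*l^2 + 21*l - 5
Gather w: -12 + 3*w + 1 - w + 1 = 2*w - 10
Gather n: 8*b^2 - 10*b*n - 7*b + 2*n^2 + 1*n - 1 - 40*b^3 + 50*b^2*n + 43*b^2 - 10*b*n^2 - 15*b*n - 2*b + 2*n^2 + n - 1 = -40*b^3 + 51*b^2 - 9*b + n^2*(4 - 10*b) + n*(50*b^2 - 25*b + 2) - 2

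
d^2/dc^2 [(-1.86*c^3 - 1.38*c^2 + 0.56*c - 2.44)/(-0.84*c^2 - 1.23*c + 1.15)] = (-3.5527136788005e-15*c^4 + 5.579604*c^3 + 2.542644*c^2 + 26.639388*c + 14.162892)/(0.592704*c^6 + 2.603664*c^5 + 1.378188*c^4 - 5.268213*c^3 - 1.886805*c^2 + 4.880025*c - 1.520875)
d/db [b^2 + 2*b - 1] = 2*b + 2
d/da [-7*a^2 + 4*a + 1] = 4 - 14*a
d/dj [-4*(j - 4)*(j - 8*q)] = -8*j + 32*q + 16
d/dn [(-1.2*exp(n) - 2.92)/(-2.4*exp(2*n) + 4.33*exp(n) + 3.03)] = (-2.88*exp(2*n) - 14.016*exp(n) + 9.0076)*exp(n)/(5.76*exp(4*n) - 20.784*exp(3*n) + 4.2049*exp(2*n) + 26.2398*exp(n) + 9.1809)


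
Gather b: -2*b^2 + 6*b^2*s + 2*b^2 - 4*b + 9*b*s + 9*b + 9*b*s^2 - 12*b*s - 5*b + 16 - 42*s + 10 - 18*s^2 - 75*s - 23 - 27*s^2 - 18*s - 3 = 6*b^2*s + b*(9*s^2 - 3*s) - 45*s^2 - 135*s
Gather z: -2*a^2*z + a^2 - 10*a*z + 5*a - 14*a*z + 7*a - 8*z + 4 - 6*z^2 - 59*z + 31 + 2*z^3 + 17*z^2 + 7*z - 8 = a^2 + 12*a + 2*z^3 + 11*z^2 + z*(-2*a^2 - 24*a - 60) + 27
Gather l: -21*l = -21*l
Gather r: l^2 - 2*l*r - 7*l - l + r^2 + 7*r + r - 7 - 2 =l^2 - 8*l + r^2 + r*(8 - 2*l) - 9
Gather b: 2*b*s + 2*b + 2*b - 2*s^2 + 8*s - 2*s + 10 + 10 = b*(2*s + 4) - 2*s^2 + 6*s + 20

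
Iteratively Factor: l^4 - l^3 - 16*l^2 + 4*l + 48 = (l - 2)*(l^3 + l^2 - 14*l - 24) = (l - 4)*(l - 2)*(l^2 + 5*l + 6) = (l - 4)*(l - 2)*(l + 3)*(l + 2)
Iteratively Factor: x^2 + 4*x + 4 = (x + 2)*(x + 2)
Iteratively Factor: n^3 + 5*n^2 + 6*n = (n + 3)*(n^2 + 2*n) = (n + 2)*(n + 3)*(n)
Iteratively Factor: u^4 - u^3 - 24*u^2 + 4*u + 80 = (u + 2)*(u^3 - 3*u^2 - 18*u + 40) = (u + 2)*(u + 4)*(u^2 - 7*u + 10) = (u - 2)*(u + 2)*(u + 4)*(u - 5)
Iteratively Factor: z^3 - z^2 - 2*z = (z)*(z^2 - z - 2) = z*(z + 1)*(z - 2)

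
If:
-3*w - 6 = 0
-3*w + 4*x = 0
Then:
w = -2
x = -3/2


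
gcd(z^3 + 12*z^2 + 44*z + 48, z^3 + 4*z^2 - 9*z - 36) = z + 4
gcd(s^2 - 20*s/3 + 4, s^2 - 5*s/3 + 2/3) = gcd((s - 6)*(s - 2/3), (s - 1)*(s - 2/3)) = s - 2/3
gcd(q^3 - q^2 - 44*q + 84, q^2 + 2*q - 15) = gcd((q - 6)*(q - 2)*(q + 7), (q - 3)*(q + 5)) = 1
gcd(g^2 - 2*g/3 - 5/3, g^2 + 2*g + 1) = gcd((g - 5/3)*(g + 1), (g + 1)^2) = g + 1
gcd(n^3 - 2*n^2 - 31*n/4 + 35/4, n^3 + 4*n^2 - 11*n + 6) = n - 1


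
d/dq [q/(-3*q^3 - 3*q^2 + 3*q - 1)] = (6*q^3 + 3*q^2 - 1)/(9*q^6 + 18*q^5 - 9*q^4 - 12*q^3 + 15*q^2 - 6*q + 1)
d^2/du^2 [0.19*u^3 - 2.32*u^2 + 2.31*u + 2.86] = 1.14*u - 4.64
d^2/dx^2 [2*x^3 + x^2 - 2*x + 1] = 12*x + 2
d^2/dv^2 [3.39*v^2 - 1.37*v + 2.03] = 6.78000000000000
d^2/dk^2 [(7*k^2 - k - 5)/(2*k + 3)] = 98/(8*k^3 + 36*k^2 + 54*k + 27)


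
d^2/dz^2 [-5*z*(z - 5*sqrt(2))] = -10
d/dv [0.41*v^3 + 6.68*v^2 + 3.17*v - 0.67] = 1.23*v^2 + 13.36*v + 3.17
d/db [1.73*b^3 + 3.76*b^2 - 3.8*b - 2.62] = 5.19*b^2 + 7.52*b - 3.8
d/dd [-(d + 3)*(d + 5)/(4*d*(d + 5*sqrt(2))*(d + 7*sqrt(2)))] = (d^4 + 16*d^3 - 25*d^2 + 96*sqrt(2)*d^2 + 360*sqrt(2)*d + 1050)/(4*d^2*(d^4 + 24*sqrt(2)*d^3 + 428*d^2 + 1680*sqrt(2)*d + 4900))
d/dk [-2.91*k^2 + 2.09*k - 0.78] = 2.09 - 5.82*k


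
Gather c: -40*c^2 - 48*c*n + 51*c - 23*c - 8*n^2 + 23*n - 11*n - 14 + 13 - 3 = -40*c^2 + c*(28 - 48*n) - 8*n^2 + 12*n - 4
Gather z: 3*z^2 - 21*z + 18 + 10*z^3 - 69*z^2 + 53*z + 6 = 10*z^3 - 66*z^2 + 32*z + 24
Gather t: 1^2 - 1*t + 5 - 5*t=6 - 6*t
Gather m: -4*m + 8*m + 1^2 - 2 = 4*m - 1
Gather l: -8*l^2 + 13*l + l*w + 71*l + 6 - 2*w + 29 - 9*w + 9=-8*l^2 + l*(w + 84) - 11*w + 44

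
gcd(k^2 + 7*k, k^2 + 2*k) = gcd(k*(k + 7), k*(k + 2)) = k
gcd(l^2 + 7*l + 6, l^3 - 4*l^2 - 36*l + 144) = l + 6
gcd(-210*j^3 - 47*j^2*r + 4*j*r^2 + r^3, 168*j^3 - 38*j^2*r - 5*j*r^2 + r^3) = -42*j^2 - j*r + r^2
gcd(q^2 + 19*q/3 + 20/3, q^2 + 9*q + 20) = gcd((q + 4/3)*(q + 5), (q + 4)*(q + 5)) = q + 5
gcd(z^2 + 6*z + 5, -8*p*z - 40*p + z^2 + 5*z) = z + 5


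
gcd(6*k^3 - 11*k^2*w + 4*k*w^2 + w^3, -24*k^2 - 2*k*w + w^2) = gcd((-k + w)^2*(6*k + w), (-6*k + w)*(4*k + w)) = 1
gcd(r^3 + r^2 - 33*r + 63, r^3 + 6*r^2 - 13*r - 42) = r^2 + 4*r - 21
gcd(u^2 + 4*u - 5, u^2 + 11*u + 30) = u + 5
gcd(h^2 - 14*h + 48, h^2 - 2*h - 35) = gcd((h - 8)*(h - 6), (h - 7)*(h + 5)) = 1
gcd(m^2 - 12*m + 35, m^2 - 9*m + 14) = m - 7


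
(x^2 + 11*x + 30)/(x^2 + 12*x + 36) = (x + 5)/(x + 6)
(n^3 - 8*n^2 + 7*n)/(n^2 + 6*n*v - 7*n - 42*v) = n*(n - 1)/(n + 6*v)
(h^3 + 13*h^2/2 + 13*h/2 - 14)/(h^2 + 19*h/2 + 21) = (h^2 + 3*h - 4)/(h + 6)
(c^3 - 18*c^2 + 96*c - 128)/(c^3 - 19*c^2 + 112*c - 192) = (c - 2)/(c - 3)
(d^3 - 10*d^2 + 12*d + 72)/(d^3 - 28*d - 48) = (d - 6)/(d + 4)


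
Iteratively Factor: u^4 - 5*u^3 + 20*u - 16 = (u - 1)*(u^3 - 4*u^2 - 4*u + 16) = (u - 1)*(u + 2)*(u^2 - 6*u + 8) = (u - 4)*(u - 1)*(u + 2)*(u - 2)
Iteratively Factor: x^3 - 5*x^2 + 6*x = (x - 2)*(x^2 - 3*x) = (x - 3)*(x - 2)*(x)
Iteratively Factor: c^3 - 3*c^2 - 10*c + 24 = (c + 3)*(c^2 - 6*c + 8) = (c - 2)*(c + 3)*(c - 4)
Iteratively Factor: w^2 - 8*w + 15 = (w - 5)*(w - 3)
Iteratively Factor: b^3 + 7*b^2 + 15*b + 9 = (b + 1)*(b^2 + 6*b + 9) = (b + 1)*(b + 3)*(b + 3)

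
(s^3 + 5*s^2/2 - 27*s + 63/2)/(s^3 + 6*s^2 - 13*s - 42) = (s - 3/2)/(s + 2)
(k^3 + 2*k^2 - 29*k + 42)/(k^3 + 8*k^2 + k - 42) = (k - 3)/(k + 3)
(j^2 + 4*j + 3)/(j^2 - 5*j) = (j^2 + 4*j + 3)/(j*(j - 5))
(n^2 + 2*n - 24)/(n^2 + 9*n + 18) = (n - 4)/(n + 3)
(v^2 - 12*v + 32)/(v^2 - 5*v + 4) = (v - 8)/(v - 1)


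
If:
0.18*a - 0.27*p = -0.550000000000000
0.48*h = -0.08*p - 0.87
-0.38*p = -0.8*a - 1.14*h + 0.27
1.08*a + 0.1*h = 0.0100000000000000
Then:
No Solution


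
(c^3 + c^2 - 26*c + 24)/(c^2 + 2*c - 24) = c - 1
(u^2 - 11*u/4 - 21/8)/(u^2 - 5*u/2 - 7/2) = (u + 3/4)/(u + 1)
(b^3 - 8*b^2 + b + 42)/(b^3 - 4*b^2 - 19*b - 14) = (b - 3)/(b + 1)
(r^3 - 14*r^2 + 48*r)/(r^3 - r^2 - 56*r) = (r - 6)/(r + 7)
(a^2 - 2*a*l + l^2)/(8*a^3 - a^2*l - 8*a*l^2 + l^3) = (a - l)/(8*a^2 + 7*a*l - l^2)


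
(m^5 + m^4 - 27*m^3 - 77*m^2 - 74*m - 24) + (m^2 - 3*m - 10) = m^5 + m^4 - 27*m^3 - 76*m^2 - 77*m - 34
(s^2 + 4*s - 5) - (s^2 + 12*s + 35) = -8*s - 40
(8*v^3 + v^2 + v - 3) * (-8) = -64*v^3 - 8*v^2 - 8*v + 24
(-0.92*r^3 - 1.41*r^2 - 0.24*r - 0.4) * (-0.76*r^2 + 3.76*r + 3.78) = 0.6992*r^5 - 2.3876*r^4 - 8.5968*r^3 - 5.9282*r^2 - 2.4112*r - 1.512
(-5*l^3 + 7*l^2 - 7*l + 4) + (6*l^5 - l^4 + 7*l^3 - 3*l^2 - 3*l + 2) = 6*l^5 - l^4 + 2*l^3 + 4*l^2 - 10*l + 6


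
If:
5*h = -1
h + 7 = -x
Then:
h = -1/5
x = -34/5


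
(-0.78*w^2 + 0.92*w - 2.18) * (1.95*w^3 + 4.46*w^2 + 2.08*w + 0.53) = -1.521*w^5 - 1.6848*w^4 - 1.7702*w^3 - 8.2226*w^2 - 4.0468*w - 1.1554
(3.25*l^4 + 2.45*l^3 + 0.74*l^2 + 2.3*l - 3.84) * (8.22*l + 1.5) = 26.715*l^5 + 25.014*l^4 + 9.7578*l^3 + 20.016*l^2 - 28.1148*l - 5.76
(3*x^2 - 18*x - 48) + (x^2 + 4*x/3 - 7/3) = 4*x^2 - 50*x/3 - 151/3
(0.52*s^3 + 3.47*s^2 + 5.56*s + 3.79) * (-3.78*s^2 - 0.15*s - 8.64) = -1.9656*s^5 - 13.1946*s^4 - 26.0301*s^3 - 45.141*s^2 - 48.6069*s - 32.7456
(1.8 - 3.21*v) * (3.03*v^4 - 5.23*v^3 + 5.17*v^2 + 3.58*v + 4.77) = -9.7263*v^5 + 22.2423*v^4 - 26.0097*v^3 - 2.1858*v^2 - 8.8677*v + 8.586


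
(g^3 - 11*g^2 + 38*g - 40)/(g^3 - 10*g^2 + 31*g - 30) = (g - 4)/(g - 3)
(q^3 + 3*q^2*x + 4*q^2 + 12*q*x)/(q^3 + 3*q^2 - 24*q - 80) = q*(q + 3*x)/(q^2 - q - 20)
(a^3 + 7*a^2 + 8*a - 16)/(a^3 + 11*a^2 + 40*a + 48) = (a - 1)/(a + 3)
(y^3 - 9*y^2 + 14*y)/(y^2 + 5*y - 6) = y*(y^2 - 9*y + 14)/(y^2 + 5*y - 6)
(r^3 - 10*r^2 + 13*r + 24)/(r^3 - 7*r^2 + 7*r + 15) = (r - 8)/(r - 5)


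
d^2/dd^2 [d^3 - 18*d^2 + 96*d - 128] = 6*d - 36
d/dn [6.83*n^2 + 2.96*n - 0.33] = 13.66*n + 2.96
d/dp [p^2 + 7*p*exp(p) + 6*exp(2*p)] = 7*p*exp(p) + 2*p + 12*exp(2*p) + 7*exp(p)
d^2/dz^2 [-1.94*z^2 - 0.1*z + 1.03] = -3.88000000000000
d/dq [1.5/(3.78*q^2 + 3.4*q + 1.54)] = (-11.34*q - 5.1)/(3.78*q^2 + 3.4*q + 1.54)^2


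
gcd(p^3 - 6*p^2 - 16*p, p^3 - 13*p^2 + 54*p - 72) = 1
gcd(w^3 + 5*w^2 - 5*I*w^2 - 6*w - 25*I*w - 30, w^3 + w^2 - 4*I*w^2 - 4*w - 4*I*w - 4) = w - 2*I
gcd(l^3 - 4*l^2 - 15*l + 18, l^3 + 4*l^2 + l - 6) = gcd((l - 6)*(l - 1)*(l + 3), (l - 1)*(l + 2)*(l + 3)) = l^2 + 2*l - 3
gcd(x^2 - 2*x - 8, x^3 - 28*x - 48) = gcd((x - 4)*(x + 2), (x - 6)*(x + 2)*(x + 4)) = x + 2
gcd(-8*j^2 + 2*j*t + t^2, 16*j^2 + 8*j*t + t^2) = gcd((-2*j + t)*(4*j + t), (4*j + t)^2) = 4*j + t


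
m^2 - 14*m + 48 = (m - 8)*(m - 6)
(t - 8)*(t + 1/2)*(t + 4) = t^3 - 7*t^2/2 - 34*t - 16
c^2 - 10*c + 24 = (c - 6)*(c - 4)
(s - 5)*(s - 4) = s^2 - 9*s + 20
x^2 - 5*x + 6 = (x - 3)*(x - 2)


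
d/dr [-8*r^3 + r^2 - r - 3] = -24*r^2 + 2*r - 1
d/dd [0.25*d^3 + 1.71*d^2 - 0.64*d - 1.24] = 0.75*d^2 + 3.42*d - 0.64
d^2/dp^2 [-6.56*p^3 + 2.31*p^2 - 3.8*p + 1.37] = 4.62 - 39.36*p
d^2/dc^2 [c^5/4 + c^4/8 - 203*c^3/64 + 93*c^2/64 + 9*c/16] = 5*c^3 + 3*c^2/2 - 609*c/32 + 93/32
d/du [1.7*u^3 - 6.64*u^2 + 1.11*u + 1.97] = 5.1*u^2 - 13.28*u + 1.11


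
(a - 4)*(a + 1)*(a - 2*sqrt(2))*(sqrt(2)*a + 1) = sqrt(2)*a^4 - 3*sqrt(2)*a^3 - 3*a^3 - 6*sqrt(2)*a^2 + 9*a^2 + 6*sqrt(2)*a + 12*a + 8*sqrt(2)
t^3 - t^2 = t^2*(t - 1)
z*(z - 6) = z^2 - 6*z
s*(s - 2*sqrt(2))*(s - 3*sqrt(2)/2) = s^3 - 7*sqrt(2)*s^2/2 + 6*s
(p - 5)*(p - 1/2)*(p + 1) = p^3 - 9*p^2/2 - 3*p + 5/2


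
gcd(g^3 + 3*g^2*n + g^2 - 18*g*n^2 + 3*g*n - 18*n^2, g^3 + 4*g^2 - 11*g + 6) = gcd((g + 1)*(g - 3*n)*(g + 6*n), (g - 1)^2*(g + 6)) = 1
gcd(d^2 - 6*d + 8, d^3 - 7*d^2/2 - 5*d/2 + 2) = d - 4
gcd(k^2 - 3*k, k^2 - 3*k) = k^2 - 3*k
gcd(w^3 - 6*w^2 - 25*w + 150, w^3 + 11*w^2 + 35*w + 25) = w + 5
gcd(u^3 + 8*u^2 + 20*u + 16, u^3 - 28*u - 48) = u^2 + 6*u + 8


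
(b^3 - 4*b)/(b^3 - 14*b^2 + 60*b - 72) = b*(b + 2)/(b^2 - 12*b + 36)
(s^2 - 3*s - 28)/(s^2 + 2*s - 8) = (s - 7)/(s - 2)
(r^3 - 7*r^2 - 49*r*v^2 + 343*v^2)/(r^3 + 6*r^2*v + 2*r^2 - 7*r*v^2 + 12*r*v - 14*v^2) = (r^2 - 7*r*v - 7*r + 49*v)/(r^2 - r*v + 2*r - 2*v)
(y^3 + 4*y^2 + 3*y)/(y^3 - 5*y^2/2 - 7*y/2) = 2*(y + 3)/(2*y - 7)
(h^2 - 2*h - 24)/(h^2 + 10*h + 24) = (h - 6)/(h + 6)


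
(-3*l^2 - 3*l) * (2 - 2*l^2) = 6*l^4 + 6*l^3 - 6*l^2 - 6*l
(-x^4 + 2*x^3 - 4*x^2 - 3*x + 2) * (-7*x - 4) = 7*x^5 - 10*x^4 + 20*x^3 + 37*x^2 - 2*x - 8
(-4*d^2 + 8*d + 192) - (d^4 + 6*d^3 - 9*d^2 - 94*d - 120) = -d^4 - 6*d^3 + 5*d^2 + 102*d + 312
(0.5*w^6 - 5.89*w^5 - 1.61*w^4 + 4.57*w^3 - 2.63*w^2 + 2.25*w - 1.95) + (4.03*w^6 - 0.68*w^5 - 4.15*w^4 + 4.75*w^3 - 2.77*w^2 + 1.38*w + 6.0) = 4.53*w^6 - 6.57*w^5 - 5.76*w^4 + 9.32*w^3 - 5.4*w^2 + 3.63*w + 4.05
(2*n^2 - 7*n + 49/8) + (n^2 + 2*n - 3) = 3*n^2 - 5*n + 25/8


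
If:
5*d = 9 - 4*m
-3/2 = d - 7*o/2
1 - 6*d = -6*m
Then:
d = 29/27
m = 49/54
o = 139/189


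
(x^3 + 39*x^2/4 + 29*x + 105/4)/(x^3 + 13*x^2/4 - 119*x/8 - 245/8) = 2*(x + 3)/(2*x - 7)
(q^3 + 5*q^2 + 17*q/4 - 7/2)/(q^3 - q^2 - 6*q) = (q^2 + 3*q - 7/4)/(q*(q - 3))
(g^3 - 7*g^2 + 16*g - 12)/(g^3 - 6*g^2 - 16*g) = (-g^3 + 7*g^2 - 16*g + 12)/(g*(-g^2 + 6*g + 16))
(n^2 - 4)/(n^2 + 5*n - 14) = (n + 2)/(n + 7)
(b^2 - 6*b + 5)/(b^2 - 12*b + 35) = (b - 1)/(b - 7)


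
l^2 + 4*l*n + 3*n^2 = (l + n)*(l + 3*n)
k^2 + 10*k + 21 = (k + 3)*(k + 7)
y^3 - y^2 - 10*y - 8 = (y - 4)*(y + 1)*(y + 2)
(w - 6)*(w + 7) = w^2 + w - 42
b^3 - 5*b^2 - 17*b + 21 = (b - 7)*(b - 1)*(b + 3)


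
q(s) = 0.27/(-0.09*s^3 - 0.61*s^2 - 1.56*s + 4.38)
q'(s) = 0.27*(0.27*s^2 + 1.22*s + 1.56)/(-0.09*s^3 - 0.61*s^2 - 1.56*s + 4.38)^2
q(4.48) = -0.01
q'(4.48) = 0.01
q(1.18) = 0.18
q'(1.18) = 0.38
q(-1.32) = 0.05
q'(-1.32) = 0.00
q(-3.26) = 0.04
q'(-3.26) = 0.00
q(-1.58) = 0.05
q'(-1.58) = 0.00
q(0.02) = 0.06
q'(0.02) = 0.02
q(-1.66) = 0.05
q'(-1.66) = 0.00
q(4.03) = -0.02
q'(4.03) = 0.01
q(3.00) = -0.03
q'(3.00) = 0.03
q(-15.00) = 0.00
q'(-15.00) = 0.00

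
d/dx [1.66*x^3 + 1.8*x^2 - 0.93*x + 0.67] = 4.98*x^2 + 3.6*x - 0.93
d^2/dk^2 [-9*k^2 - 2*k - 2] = -18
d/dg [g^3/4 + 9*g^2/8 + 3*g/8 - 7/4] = 3*g^2/4 + 9*g/4 + 3/8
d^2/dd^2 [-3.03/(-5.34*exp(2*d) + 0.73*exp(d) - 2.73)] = ((2.2119 - 64.7208*exp(d))*(5.34*exp(2*d) - 0.73*exp(d) + 2.73) + 3.03*(10.68*exp(d) - 0.73)*(21.36*exp(d) - 1.46)*exp(d))*exp(d)/(5.34*exp(2*d) - 0.73*exp(d) + 2.73)^3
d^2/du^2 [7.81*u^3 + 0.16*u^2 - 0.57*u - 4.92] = 46.86*u + 0.32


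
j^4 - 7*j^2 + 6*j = j*(j - 2)*(j - 1)*(j + 3)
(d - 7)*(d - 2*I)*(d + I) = d^3 - 7*d^2 - I*d^2 + 2*d + 7*I*d - 14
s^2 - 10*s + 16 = (s - 8)*(s - 2)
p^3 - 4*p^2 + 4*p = p*(p - 2)^2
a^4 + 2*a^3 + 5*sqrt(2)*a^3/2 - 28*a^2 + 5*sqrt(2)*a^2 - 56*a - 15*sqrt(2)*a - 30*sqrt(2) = (a + 2)*(a - 3*sqrt(2))*(a + sqrt(2)/2)*(a + 5*sqrt(2))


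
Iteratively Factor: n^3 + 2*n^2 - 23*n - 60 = (n - 5)*(n^2 + 7*n + 12) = (n - 5)*(n + 3)*(n + 4)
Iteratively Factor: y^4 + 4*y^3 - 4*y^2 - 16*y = (y + 4)*(y^3 - 4*y) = (y + 2)*(y + 4)*(y^2 - 2*y) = (y - 2)*(y + 2)*(y + 4)*(y)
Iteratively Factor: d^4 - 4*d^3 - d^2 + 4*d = (d - 1)*(d^3 - 3*d^2 - 4*d) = (d - 4)*(d - 1)*(d^2 + d) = d*(d - 4)*(d - 1)*(d + 1)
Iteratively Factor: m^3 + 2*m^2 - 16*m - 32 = (m + 4)*(m^2 - 2*m - 8) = (m - 4)*(m + 4)*(m + 2)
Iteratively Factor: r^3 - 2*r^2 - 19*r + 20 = (r - 5)*(r^2 + 3*r - 4) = (r - 5)*(r - 1)*(r + 4)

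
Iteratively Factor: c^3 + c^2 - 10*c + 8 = (c + 4)*(c^2 - 3*c + 2) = (c - 1)*(c + 4)*(c - 2)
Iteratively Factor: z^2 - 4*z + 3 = (z - 3)*(z - 1)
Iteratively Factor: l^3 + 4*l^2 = (l + 4)*(l^2) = l*(l + 4)*(l)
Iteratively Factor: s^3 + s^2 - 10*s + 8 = (s + 4)*(s^2 - 3*s + 2) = (s - 2)*(s + 4)*(s - 1)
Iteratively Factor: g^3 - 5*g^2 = (g - 5)*(g^2) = g*(g - 5)*(g)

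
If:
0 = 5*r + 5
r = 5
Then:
No Solution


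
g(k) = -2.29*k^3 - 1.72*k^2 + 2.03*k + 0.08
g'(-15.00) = -1492.12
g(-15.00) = 7311.38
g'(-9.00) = -523.48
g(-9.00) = 1511.90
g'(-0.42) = 2.26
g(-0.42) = -0.91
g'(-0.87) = -0.18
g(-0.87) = -1.48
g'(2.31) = -42.58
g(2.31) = -32.64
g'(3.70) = -104.75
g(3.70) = -131.95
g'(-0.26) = 2.46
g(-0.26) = -0.52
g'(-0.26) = 2.46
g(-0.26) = -0.52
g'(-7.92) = -401.66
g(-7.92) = 1013.77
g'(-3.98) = -93.10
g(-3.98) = 109.13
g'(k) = -6.87*k^2 - 3.44*k + 2.03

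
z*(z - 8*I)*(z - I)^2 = z^4 - 10*I*z^3 - 17*z^2 + 8*I*z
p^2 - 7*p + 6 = (p - 6)*(p - 1)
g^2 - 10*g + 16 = (g - 8)*(g - 2)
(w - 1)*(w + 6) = w^2 + 5*w - 6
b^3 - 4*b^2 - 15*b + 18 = (b - 6)*(b - 1)*(b + 3)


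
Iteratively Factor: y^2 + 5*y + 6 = (y + 3)*(y + 2)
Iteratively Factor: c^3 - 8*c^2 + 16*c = (c - 4)*(c^2 - 4*c) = (c - 4)^2*(c)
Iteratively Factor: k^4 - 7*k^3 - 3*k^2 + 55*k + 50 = (k + 1)*(k^3 - 8*k^2 + 5*k + 50) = (k - 5)*(k + 1)*(k^2 - 3*k - 10) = (k - 5)*(k + 1)*(k + 2)*(k - 5)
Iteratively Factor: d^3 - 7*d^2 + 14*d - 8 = (d - 2)*(d^2 - 5*d + 4) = (d - 4)*(d - 2)*(d - 1)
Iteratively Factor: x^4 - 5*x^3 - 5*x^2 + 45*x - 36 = (x + 3)*(x^3 - 8*x^2 + 19*x - 12) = (x - 4)*(x + 3)*(x^2 - 4*x + 3) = (x - 4)*(x - 3)*(x + 3)*(x - 1)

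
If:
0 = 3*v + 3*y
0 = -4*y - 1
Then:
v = 1/4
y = -1/4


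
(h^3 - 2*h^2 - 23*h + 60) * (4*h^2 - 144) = 4*h^5 - 8*h^4 - 236*h^3 + 528*h^2 + 3312*h - 8640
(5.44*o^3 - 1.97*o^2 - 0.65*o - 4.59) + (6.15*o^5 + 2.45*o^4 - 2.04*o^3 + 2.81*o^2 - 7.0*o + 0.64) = 6.15*o^5 + 2.45*o^4 + 3.4*o^3 + 0.84*o^2 - 7.65*o - 3.95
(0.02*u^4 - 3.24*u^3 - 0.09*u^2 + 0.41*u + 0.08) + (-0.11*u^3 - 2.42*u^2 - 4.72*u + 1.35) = 0.02*u^4 - 3.35*u^3 - 2.51*u^2 - 4.31*u + 1.43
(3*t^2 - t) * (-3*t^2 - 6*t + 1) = -9*t^4 - 15*t^3 + 9*t^2 - t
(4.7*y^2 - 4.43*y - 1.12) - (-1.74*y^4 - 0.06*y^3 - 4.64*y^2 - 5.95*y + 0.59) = 1.74*y^4 + 0.06*y^3 + 9.34*y^2 + 1.52*y - 1.71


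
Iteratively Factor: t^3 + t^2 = (t + 1)*(t^2) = t*(t + 1)*(t)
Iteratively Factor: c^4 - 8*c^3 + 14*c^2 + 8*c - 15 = (c + 1)*(c^3 - 9*c^2 + 23*c - 15) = (c - 3)*(c + 1)*(c^2 - 6*c + 5) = (c - 3)*(c - 1)*(c + 1)*(c - 5)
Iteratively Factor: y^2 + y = (y + 1)*(y)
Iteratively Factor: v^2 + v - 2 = (v - 1)*(v + 2)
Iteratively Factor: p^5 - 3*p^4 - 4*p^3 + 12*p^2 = (p - 3)*(p^4 - 4*p^2) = p*(p - 3)*(p^3 - 4*p) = p^2*(p - 3)*(p^2 - 4) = p^2*(p - 3)*(p + 2)*(p - 2)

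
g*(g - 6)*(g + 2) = g^3 - 4*g^2 - 12*g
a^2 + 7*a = a*(a + 7)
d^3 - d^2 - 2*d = d*(d - 2)*(d + 1)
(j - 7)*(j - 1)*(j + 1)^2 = j^4 - 6*j^3 - 8*j^2 + 6*j + 7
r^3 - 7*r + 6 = (r - 2)*(r - 1)*(r + 3)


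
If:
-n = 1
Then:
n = -1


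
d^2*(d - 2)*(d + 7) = d^4 + 5*d^3 - 14*d^2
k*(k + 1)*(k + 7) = k^3 + 8*k^2 + 7*k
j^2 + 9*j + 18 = (j + 3)*(j + 6)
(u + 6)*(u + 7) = u^2 + 13*u + 42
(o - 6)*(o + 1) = o^2 - 5*o - 6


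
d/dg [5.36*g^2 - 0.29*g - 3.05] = 10.72*g - 0.29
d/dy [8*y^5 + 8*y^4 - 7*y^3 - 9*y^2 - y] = 40*y^4 + 32*y^3 - 21*y^2 - 18*y - 1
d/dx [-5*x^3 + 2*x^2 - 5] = x*(4 - 15*x)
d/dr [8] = 0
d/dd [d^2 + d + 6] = 2*d + 1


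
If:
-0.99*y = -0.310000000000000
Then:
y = 0.31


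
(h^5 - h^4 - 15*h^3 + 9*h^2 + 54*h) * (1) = h^5 - h^4 - 15*h^3 + 9*h^2 + 54*h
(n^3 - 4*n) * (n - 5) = n^4 - 5*n^3 - 4*n^2 + 20*n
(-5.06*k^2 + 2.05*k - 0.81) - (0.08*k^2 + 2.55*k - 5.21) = -5.14*k^2 - 0.5*k + 4.4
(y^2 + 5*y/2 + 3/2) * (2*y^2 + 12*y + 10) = 2*y^4 + 17*y^3 + 43*y^2 + 43*y + 15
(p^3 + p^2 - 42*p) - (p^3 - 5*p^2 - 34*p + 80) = 6*p^2 - 8*p - 80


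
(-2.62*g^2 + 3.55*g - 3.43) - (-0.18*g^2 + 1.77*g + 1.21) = -2.44*g^2 + 1.78*g - 4.64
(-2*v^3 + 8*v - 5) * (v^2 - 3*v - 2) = -2*v^5 + 6*v^4 + 12*v^3 - 29*v^2 - v + 10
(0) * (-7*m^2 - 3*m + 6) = 0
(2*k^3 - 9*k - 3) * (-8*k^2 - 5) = -16*k^5 + 62*k^3 + 24*k^2 + 45*k + 15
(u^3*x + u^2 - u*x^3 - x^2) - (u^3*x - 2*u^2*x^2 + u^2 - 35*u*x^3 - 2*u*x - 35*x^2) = 2*u^2*x^2 + 34*u*x^3 + 2*u*x + 34*x^2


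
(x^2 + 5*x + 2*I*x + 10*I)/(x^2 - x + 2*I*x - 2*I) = (x + 5)/(x - 1)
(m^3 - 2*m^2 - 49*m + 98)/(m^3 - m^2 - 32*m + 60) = (m^2 - 49)/(m^2 + m - 30)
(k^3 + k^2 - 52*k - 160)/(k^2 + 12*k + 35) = (k^2 - 4*k - 32)/(k + 7)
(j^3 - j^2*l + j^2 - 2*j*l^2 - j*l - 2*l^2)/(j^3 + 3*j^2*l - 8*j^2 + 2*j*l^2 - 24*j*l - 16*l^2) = (j^2 - 2*j*l + j - 2*l)/(j^2 + 2*j*l - 8*j - 16*l)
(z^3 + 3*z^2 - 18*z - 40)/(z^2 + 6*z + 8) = (z^2 + z - 20)/(z + 4)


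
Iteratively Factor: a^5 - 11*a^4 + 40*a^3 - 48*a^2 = (a)*(a^4 - 11*a^3 + 40*a^2 - 48*a) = a^2*(a^3 - 11*a^2 + 40*a - 48) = a^2*(a - 4)*(a^2 - 7*a + 12) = a^2*(a - 4)*(a - 3)*(a - 4)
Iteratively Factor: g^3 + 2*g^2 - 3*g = (g + 3)*(g^2 - g) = g*(g + 3)*(g - 1)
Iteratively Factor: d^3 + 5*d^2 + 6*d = (d)*(d^2 + 5*d + 6) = d*(d + 2)*(d + 3)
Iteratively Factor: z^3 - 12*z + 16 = (z - 2)*(z^2 + 2*z - 8) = (z - 2)^2*(z + 4)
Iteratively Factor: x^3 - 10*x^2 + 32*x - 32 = (x - 2)*(x^2 - 8*x + 16) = (x - 4)*(x - 2)*(x - 4)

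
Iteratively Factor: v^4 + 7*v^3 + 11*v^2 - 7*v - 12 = (v + 4)*(v^3 + 3*v^2 - v - 3) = (v + 3)*(v + 4)*(v^2 - 1) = (v + 1)*(v + 3)*(v + 4)*(v - 1)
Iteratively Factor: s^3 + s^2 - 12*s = (s + 4)*(s^2 - 3*s) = (s - 3)*(s + 4)*(s)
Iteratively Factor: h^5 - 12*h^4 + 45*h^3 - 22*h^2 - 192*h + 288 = (h - 4)*(h^4 - 8*h^3 + 13*h^2 + 30*h - 72) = (h - 4)*(h - 3)*(h^3 - 5*h^2 - 2*h + 24) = (h - 4)^2*(h - 3)*(h^2 - h - 6) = (h - 4)^2*(h - 3)^2*(h + 2)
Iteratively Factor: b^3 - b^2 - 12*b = (b - 4)*(b^2 + 3*b) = b*(b - 4)*(b + 3)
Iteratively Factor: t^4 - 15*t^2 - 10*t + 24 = (t - 4)*(t^3 + 4*t^2 + t - 6) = (t - 4)*(t + 3)*(t^2 + t - 2) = (t - 4)*(t + 2)*(t + 3)*(t - 1)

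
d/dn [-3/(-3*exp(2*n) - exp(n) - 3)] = (-18*exp(n) - 3)*exp(n)/(3*exp(2*n) + exp(n) + 3)^2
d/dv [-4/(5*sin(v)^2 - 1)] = 80*sin(2*v)/(3 - 5*cos(2*v))^2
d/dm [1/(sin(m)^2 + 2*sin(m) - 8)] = -2*(sin(m) + 1)*cos(m)/(sin(m)^2 + 2*sin(m) - 8)^2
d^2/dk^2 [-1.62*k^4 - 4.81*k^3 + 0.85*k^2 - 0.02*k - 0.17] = -19.44*k^2 - 28.86*k + 1.7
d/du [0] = 0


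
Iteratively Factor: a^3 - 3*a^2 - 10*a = (a + 2)*(a^2 - 5*a) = a*(a + 2)*(a - 5)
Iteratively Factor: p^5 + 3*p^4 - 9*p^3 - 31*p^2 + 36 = (p + 2)*(p^4 + p^3 - 11*p^2 - 9*p + 18) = (p - 1)*(p + 2)*(p^3 + 2*p^2 - 9*p - 18) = (p - 1)*(p + 2)*(p + 3)*(p^2 - p - 6) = (p - 1)*(p + 2)^2*(p + 3)*(p - 3)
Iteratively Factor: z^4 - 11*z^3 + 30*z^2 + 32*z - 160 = (z - 5)*(z^3 - 6*z^2 + 32) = (z - 5)*(z - 4)*(z^2 - 2*z - 8) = (z - 5)*(z - 4)^2*(z + 2)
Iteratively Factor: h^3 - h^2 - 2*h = (h + 1)*(h^2 - 2*h) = (h - 2)*(h + 1)*(h)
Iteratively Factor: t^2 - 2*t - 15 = (t - 5)*(t + 3)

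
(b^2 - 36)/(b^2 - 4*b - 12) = (b + 6)/(b + 2)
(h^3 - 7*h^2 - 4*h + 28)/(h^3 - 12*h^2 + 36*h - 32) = (h^2 - 5*h - 14)/(h^2 - 10*h + 16)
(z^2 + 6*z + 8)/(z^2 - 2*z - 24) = (z + 2)/(z - 6)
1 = 1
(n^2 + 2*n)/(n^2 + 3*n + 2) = n/(n + 1)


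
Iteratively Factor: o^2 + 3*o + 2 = (o + 1)*(o + 2)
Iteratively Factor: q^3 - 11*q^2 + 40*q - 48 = (q - 4)*(q^2 - 7*q + 12) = (q - 4)*(q - 3)*(q - 4)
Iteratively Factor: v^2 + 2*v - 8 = (v - 2)*(v + 4)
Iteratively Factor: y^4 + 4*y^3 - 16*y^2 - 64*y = (y + 4)*(y^3 - 16*y) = (y + 4)^2*(y^2 - 4*y) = (y - 4)*(y + 4)^2*(y)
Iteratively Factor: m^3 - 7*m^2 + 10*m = (m - 2)*(m^2 - 5*m) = (m - 5)*(m - 2)*(m)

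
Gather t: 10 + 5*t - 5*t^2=-5*t^2 + 5*t + 10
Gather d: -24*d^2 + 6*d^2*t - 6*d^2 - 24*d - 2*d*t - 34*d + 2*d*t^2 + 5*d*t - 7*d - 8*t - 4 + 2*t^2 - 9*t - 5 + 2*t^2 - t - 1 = d^2*(6*t - 30) + d*(2*t^2 + 3*t - 65) + 4*t^2 - 18*t - 10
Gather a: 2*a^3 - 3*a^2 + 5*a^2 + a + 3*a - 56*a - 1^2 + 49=2*a^3 + 2*a^2 - 52*a + 48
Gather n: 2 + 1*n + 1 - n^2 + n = -n^2 + 2*n + 3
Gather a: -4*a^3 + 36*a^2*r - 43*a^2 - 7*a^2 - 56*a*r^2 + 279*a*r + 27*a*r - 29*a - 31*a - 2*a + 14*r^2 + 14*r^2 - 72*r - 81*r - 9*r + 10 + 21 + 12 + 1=-4*a^3 + a^2*(36*r - 50) + a*(-56*r^2 + 306*r - 62) + 28*r^2 - 162*r + 44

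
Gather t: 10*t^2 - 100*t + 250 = 10*t^2 - 100*t + 250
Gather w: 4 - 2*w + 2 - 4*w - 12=-6*w - 6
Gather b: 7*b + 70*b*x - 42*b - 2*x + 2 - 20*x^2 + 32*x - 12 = b*(70*x - 35) - 20*x^2 + 30*x - 10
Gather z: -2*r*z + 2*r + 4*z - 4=2*r + z*(4 - 2*r) - 4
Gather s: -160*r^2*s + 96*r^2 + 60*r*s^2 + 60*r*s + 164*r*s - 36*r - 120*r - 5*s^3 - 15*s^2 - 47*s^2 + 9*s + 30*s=96*r^2 - 156*r - 5*s^3 + s^2*(60*r - 62) + s*(-160*r^2 + 224*r + 39)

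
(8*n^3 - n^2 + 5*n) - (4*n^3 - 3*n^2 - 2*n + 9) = 4*n^3 + 2*n^2 + 7*n - 9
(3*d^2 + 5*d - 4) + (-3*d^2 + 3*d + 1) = 8*d - 3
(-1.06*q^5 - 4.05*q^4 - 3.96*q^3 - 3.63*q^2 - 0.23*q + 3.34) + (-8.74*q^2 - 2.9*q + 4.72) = -1.06*q^5 - 4.05*q^4 - 3.96*q^3 - 12.37*q^2 - 3.13*q + 8.06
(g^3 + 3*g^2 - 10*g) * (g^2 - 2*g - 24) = g^5 + g^4 - 40*g^3 - 52*g^2 + 240*g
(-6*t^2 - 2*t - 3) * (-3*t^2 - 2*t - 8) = 18*t^4 + 18*t^3 + 61*t^2 + 22*t + 24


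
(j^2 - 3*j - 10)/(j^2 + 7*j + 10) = (j - 5)/(j + 5)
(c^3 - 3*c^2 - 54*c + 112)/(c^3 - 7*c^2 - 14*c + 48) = (c + 7)/(c + 3)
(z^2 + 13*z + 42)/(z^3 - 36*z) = (z + 7)/(z*(z - 6))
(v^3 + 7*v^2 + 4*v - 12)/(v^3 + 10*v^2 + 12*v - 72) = (v^2 + v - 2)/(v^2 + 4*v - 12)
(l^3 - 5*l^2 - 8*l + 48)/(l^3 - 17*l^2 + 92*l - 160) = (l^2 - l - 12)/(l^2 - 13*l + 40)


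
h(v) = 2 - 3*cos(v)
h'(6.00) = -0.84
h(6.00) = -0.88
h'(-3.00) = -0.42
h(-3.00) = 4.97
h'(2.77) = 1.09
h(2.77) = 4.80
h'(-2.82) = -0.95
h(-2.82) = 4.85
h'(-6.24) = 0.13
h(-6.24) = -1.00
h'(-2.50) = -1.80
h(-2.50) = 4.40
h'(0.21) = 0.63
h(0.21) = -0.93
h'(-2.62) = -1.49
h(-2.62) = 4.60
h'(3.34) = -0.59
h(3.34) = 4.94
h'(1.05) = 2.60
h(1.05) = 0.51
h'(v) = 3*sin(v)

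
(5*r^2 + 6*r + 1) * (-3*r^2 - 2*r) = -15*r^4 - 28*r^3 - 15*r^2 - 2*r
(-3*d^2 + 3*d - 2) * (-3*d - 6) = 9*d^3 + 9*d^2 - 12*d + 12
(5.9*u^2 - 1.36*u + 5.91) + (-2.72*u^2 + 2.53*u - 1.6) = 3.18*u^2 + 1.17*u + 4.31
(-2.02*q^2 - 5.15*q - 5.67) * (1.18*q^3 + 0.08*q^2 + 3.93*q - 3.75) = -2.3836*q^5 - 6.2386*q^4 - 15.0412*q^3 - 13.1181*q^2 - 2.9706*q + 21.2625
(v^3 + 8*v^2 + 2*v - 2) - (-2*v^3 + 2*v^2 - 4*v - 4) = 3*v^3 + 6*v^2 + 6*v + 2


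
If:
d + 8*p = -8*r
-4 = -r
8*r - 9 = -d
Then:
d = -23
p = -9/8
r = 4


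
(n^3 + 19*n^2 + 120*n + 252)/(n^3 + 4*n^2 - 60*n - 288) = (n + 7)/(n - 8)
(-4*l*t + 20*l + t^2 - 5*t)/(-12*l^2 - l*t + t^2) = (t - 5)/(3*l + t)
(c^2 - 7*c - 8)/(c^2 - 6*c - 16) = (c + 1)/(c + 2)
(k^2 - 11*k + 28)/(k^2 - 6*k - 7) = (k - 4)/(k + 1)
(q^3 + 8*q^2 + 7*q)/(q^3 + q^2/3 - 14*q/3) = 3*(q^2 + 8*q + 7)/(3*q^2 + q - 14)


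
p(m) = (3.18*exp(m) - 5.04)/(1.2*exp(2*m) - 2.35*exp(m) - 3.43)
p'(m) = (3.18*exp(m) - 5.04)*(-2.4*exp(2*m) + 2.35*exp(m))/(1.2*exp(2*m) - 2.35*exp(m) - 3.43)^2 + 3.18*exp(m)/(1.2*exp(2*m) - 2.35*exp(m) - 3.43) = (-3.816*exp(2*m) + 12.096*exp(m) - 22.7514)*exp(m)/(1.44*exp(4*m) - 5.64*exp(3*m) - 2.7095*exp(2*m) + 16.121*exp(m) + 11.7649)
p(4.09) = 0.04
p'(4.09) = -0.05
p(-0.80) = 0.85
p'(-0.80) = -0.45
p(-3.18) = 1.39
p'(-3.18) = -0.07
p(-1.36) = 1.07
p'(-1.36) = -0.33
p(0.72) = -0.47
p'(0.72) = -2.82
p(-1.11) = 0.98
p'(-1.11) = -0.38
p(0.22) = 0.24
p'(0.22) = -0.84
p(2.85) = 0.16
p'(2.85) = -0.17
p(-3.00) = 1.38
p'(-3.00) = -0.09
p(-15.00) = 1.47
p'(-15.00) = 0.00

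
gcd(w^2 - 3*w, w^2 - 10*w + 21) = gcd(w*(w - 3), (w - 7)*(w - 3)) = w - 3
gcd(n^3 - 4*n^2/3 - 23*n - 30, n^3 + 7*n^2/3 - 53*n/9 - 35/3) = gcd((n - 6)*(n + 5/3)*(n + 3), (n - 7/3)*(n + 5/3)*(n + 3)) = n^2 + 14*n/3 + 5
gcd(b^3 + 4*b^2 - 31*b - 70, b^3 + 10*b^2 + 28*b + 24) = b + 2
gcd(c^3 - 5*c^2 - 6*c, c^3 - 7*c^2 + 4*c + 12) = c^2 - 5*c - 6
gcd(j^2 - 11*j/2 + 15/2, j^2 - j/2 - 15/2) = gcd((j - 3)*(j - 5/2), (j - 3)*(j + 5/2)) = j - 3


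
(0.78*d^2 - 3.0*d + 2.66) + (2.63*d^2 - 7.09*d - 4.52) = 3.41*d^2 - 10.09*d - 1.86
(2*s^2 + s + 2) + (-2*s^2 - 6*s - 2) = -5*s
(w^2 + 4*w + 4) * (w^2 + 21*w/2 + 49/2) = w^4 + 29*w^3/2 + 141*w^2/2 + 140*w + 98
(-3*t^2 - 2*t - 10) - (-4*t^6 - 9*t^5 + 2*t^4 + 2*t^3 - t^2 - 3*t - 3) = 4*t^6 + 9*t^5 - 2*t^4 - 2*t^3 - 2*t^2 + t - 7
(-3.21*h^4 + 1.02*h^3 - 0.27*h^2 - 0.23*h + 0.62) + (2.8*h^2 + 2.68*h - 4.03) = -3.21*h^4 + 1.02*h^3 + 2.53*h^2 + 2.45*h - 3.41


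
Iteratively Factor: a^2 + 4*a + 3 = (a + 1)*(a + 3)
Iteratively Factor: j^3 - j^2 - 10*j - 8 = (j + 1)*(j^2 - 2*j - 8) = (j - 4)*(j + 1)*(j + 2)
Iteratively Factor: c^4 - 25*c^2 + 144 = (c + 4)*(c^3 - 4*c^2 - 9*c + 36) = (c - 4)*(c + 4)*(c^2 - 9) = (c - 4)*(c + 3)*(c + 4)*(c - 3)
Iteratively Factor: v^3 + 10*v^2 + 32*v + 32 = (v + 4)*(v^2 + 6*v + 8) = (v + 2)*(v + 4)*(v + 4)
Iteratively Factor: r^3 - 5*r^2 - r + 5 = (r + 1)*(r^2 - 6*r + 5) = (r - 1)*(r + 1)*(r - 5)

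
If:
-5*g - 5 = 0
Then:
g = -1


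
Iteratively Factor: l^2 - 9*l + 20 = (l - 4)*(l - 5)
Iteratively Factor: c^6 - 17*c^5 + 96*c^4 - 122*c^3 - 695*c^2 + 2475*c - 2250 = (c - 5)*(c^5 - 12*c^4 + 36*c^3 + 58*c^2 - 405*c + 450) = (c - 5)*(c - 2)*(c^4 - 10*c^3 + 16*c^2 + 90*c - 225) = (c - 5)*(c - 3)*(c - 2)*(c^3 - 7*c^2 - 5*c + 75) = (c - 5)^2*(c - 3)*(c - 2)*(c^2 - 2*c - 15) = (c - 5)^2*(c - 3)*(c - 2)*(c + 3)*(c - 5)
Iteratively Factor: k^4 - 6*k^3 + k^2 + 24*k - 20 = (k - 5)*(k^3 - k^2 - 4*k + 4) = (k - 5)*(k - 2)*(k^2 + k - 2) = (k - 5)*(k - 2)*(k + 2)*(k - 1)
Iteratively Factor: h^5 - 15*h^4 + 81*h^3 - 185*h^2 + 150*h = (h)*(h^4 - 15*h^3 + 81*h^2 - 185*h + 150) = h*(h - 5)*(h^3 - 10*h^2 + 31*h - 30) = h*(h - 5)*(h - 2)*(h^2 - 8*h + 15) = h*(h - 5)^2*(h - 2)*(h - 3)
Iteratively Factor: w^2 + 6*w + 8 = (w + 2)*(w + 4)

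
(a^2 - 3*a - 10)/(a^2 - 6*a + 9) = (a^2 - 3*a - 10)/(a^2 - 6*a + 9)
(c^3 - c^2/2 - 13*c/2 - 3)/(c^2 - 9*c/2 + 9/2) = (2*c^2 + 5*c + 2)/(2*c - 3)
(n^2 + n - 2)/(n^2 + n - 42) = (n^2 + n - 2)/(n^2 + n - 42)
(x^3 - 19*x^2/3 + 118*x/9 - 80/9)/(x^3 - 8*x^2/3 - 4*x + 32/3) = (x - 5/3)/(x + 2)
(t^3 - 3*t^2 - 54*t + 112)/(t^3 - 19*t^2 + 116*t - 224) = (t^2 + 5*t - 14)/(t^2 - 11*t + 28)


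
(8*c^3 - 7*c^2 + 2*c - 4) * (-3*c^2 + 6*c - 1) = -24*c^5 + 69*c^4 - 56*c^3 + 31*c^2 - 26*c + 4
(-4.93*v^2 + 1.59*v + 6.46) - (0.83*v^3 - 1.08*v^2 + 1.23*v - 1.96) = -0.83*v^3 - 3.85*v^2 + 0.36*v + 8.42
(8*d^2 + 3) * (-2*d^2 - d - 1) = -16*d^4 - 8*d^3 - 14*d^2 - 3*d - 3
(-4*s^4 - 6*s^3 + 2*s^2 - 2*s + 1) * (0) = 0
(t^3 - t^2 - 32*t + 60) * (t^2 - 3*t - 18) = t^5 - 4*t^4 - 47*t^3 + 174*t^2 + 396*t - 1080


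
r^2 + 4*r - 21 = (r - 3)*(r + 7)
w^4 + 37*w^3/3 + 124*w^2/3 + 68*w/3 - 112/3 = (w - 2/3)*(w + 2)*(w + 4)*(w + 7)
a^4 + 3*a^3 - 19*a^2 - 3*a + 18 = (a - 3)*(a - 1)*(a + 1)*(a + 6)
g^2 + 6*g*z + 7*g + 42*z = (g + 7)*(g + 6*z)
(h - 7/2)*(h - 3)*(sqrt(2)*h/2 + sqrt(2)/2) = sqrt(2)*h^3/2 - 11*sqrt(2)*h^2/4 + 2*sqrt(2)*h + 21*sqrt(2)/4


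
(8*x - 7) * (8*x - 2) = 64*x^2 - 72*x + 14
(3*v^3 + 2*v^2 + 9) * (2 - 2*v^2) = -6*v^5 - 4*v^4 + 6*v^3 - 14*v^2 + 18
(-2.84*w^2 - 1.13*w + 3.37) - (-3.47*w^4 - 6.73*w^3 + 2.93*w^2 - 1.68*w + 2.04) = 3.47*w^4 + 6.73*w^3 - 5.77*w^2 + 0.55*w + 1.33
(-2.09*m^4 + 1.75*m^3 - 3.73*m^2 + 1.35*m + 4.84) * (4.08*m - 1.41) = -8.5272*m^5 + 10.0869*m^4 - 17.6859*m^3 + 10.7673*m^2 + 17.8437*m - 6.8244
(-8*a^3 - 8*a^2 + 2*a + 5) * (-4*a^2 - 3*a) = 32*a^5 + 56*a^4 + 16*a^3 - 26*a^2 - 15*a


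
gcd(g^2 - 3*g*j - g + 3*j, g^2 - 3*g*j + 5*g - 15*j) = g - 3*j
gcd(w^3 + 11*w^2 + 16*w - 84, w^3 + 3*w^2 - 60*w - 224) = w + 7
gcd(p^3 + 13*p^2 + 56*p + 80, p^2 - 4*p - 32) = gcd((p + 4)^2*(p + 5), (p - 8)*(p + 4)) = p + 4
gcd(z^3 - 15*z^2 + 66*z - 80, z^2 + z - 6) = z - 2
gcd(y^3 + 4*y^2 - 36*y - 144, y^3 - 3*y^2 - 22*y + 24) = y^2 - 2*y - 24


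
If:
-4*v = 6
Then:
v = -3/2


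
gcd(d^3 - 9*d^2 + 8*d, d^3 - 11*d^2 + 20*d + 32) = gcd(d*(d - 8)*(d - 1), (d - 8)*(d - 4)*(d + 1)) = d - 8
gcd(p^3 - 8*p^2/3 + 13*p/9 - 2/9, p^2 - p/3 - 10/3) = p - 2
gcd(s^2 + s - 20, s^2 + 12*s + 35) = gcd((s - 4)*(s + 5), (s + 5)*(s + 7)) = s + 5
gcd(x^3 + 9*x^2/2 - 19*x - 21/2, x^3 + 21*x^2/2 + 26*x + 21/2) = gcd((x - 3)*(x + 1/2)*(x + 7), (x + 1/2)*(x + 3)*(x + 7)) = x^2 + 15*x/2 + 7/2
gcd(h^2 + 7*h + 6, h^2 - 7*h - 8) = h + 1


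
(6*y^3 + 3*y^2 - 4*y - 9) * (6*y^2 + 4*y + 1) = 36*y^5 + 42*y^4 - 6*y^3 - 67*y^2 - 40*y - 9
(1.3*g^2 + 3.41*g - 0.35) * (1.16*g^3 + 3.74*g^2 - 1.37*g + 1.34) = 1.508*g^5 + 8.8176*g^4 + 10.5664*g^3 - 4.2387*g^2 + 5.0489*g - 0.469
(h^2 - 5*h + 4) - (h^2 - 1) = 5 - 5*h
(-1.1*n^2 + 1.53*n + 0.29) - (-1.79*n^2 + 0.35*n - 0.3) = 0.69*n^2 + 1.18*n + 0.59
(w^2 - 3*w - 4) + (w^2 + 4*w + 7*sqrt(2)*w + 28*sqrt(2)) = 2*w^2 + w + 7*sqrt(2)*w - 4 + 28*sqrt(2)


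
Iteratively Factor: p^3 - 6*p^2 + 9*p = (p)*(p^2 - 6*p + 9) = p*(p - 3)*(p - 3)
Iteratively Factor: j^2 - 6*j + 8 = (j - 2)*(j - 4)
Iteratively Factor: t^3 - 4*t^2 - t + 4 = (t + 1)*(t^2 - 5*t + 4) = (t - 1)*(t + 1)*(t - 4)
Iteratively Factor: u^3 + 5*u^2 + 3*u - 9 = (u + 3)*(u^2 + 2*u - 3) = (u - 1)*(u + 3)*(u + 3)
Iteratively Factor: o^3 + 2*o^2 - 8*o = (o + 4)*(o^2 - 2*o) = (o - 2)*(o + 4)*(o)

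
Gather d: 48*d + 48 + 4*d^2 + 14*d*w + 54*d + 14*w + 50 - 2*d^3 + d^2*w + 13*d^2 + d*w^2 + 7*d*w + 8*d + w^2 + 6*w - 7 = -2*d^3 + d^2*(w + 17) + d*(w^2 + 21*w + 110) + w^2 + 20*w + 91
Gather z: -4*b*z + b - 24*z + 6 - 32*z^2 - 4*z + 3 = b - 32*z^2 + z*(-4*b - 28) + 9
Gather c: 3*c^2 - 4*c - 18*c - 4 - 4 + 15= 3*c^2 - 22*c + 7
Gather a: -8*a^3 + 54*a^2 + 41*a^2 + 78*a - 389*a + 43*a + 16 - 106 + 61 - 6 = -8*a^3 + 95*a^2 - 268*a - 35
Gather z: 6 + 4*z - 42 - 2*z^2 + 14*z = -2*z^2 + 18*z - 36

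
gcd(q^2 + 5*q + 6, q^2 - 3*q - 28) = 1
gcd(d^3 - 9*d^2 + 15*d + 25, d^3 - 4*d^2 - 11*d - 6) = d + 1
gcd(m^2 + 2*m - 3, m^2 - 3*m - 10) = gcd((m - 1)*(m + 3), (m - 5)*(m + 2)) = 1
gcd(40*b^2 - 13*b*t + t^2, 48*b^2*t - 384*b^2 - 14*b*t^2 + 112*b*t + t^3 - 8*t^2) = -8*b + t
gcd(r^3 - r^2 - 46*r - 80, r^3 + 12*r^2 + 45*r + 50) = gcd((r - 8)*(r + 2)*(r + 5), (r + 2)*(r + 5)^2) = r^2 + 7*r + 10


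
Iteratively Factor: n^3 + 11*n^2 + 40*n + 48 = (n + 4)*(n^2 + 7*n + 12) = (n + 3)*(n + 4)*(n + 4)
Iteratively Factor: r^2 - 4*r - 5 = (r + 1)*(r - 5)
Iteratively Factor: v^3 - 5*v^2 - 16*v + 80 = (v - 4)*(v^2 - v - 20) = (v - 5)*(v - 4)*(v + 4)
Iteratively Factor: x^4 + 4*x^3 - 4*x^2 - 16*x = (x + 2)*(x^3 + 2*x^2 - 8*x) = (x - 2)*(x + 2)*(x^2 + 4*x) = (x - 2)*(x + 2)*(x + 4)*(x)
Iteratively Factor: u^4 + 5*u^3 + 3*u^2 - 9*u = (u + 3)*(u^3 + 2*u^2 - 3*u) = (u - 1)*(u + 3)*(u^2 + 3*u) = u*(u - 1)*(u + 3)*(u + 3)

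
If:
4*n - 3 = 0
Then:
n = 3/4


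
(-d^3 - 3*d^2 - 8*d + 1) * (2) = -2*d^3 - 6*d^2 - 16*d + 2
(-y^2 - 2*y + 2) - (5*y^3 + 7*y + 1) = -5*y^3 - y^2 - 9*y + 1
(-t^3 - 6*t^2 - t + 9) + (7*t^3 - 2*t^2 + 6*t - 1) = 6*t^3 - 8*t^2 + 5*t + 8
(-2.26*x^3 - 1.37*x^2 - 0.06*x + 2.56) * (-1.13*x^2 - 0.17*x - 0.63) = 2.5538*x^5 + 1.9323*x^4 + 1.7245*x^3 - 2.0195*x^2 - 0.3974*x - 1.6128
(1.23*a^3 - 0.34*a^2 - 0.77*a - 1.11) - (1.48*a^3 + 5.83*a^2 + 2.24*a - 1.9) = -0.25*a^3 - 6.17*a^2 - 3.01*a + 0.79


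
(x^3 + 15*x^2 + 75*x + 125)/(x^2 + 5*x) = x + 10 + 25/x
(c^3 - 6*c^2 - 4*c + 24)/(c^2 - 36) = (c^2 - 4)/(c + 6)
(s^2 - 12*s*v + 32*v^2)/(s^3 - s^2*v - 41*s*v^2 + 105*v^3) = (s^2 - 12*s*v + 32*v^2)/(s^3 - s^2*v - 41*s*v^2 + 105*v^3)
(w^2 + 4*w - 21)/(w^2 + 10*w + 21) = (w - 3)/(w + 3)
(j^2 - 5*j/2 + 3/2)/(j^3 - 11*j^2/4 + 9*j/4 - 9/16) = 8*(j - 1)/(8*j^2 - 10*j + 3)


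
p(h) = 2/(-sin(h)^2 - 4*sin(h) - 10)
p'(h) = 2*(2*sin(h)*cos(h) + 4*cos(h))/(-sin(h)^2 - 4*sin(h) - 10)^2 = 4*(sin(h) + 2)*cos(h)/(sin(h)^2 + 4*sin(h) + 10)^2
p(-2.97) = -0.21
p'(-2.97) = -0.08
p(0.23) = -0.18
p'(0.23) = 0.07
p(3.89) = -0.26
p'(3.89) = -0.06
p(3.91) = -0.26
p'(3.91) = -0.06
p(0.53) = -0.16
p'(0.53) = 0.06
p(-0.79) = -0.26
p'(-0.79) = 0.06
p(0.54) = -0.16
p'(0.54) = 0.06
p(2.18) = -0.14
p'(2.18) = -0.03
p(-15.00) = -0.26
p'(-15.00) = -0.07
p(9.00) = -0.17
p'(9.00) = -0.06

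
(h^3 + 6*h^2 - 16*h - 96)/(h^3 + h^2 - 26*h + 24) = (h + 4)/(h - 1)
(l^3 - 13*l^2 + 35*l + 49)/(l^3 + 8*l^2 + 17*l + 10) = (l^2 - 14*l + 49)/(l^2 + 7*l + 10)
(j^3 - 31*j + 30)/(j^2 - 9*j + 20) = (j^2 + 5*j - 6)/(j - 4)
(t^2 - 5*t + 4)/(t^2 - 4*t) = (t - 1)/t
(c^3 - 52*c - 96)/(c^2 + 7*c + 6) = (c^2 - 6*c - 16)/(c + 1)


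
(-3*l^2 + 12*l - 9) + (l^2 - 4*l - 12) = -2*l^2 + 8*l - 21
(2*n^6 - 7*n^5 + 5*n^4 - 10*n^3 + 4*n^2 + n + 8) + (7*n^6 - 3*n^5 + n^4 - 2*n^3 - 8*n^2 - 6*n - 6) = 9*n^6 - 10*n^5 + 6*n^4 - 12*n^3 - 4*n^2 - 5*n + 2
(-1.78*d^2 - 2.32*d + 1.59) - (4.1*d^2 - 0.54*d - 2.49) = -5.88*d^2 - 1.78*d + 4.08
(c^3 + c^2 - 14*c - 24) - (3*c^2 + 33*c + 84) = c^3 - 2*c^2 - 47*c - 108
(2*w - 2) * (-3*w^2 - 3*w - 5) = -6*w^3 - 4*w + 10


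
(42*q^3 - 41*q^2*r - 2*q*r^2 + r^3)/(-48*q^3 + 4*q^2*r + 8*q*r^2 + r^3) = (-7*q^2 + 8*q*r - r^2)/(8*q^2 - 2*q*r - r^2)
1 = 1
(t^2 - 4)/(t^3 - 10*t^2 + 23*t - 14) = (t + 2)/(t^2 - 8*t + 7)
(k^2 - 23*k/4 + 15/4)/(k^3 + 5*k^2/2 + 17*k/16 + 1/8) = 4*(4*k^2 - 23*k + 15)/(16*k^3 + 40*k^2 + 17*k + 2)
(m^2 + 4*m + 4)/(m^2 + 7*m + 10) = (m + 2)/(m + 5)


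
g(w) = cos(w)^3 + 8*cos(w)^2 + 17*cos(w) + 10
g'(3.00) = -0.58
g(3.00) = 0.04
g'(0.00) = 0.00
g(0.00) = 36.00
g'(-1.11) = 22.13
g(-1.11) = 19.23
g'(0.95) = -22.22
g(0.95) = 22.79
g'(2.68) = -2.26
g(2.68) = 0.47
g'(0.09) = -3.23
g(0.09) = 35.85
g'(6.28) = 0.11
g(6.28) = 36.00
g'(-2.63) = 2.61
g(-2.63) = 0.60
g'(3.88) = 4.58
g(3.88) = 1.40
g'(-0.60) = 18.21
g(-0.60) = 30.04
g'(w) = -3*sin(w)*cos(w)^2 - 16*sin(w)*cos(w) - 17*sin(w)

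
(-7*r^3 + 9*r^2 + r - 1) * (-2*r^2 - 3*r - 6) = 14*r^5 + 3*r^4 + 13*r^3 - 55*r^2 - 3*r + 6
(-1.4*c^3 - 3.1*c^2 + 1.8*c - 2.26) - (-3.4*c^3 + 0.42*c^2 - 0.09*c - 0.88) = 2.0*c^3 - 3.52*c^2 + 1.89*c - 1.38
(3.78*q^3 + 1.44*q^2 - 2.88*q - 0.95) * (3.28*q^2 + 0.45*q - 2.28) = 12.3984*q^5 + 6.4242*q^4 - 17.4168*q^3 - 7.6952*q^2 + 6.1389*q + 2.166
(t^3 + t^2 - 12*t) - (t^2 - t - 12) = t^3 - 11*t + 12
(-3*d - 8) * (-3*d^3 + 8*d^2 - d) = 9*d^4 - 61*d^2 + 8*d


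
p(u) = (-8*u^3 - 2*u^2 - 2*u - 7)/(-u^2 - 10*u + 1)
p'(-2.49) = -5.74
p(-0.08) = -3.82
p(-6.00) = 66.44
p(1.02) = 1.92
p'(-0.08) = -21.97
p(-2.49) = 5.54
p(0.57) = 2.04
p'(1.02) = 0.78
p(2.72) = 5.60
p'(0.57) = -2.13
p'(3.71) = 3.81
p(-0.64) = -0.64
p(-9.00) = 568.10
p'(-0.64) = -2.12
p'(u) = (2*u + 10)*(-8*u^3 - 2*u^2 - 2*u - 7)/(-u^2 - 10*u + 1)^2 + (-24*u^2 - 4*u - 2)/(-u^2 - 10*u + 1)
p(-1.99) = 3.08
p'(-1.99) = -4.17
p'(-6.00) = -39.00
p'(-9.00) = -645.48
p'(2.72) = 3.09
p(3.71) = 9.03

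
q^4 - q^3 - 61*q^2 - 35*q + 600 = (q - 8)*(q - 3)*(q + 5)^2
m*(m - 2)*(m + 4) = m^3 + 2*m^2 - 8*m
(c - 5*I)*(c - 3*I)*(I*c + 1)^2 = -c^4 + 10*I*c^3 + 32*c^2 - 38*I*c - 15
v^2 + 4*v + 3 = (v + 1)*(v + 3)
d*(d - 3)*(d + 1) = d^3 - 2*d^2 - 3*d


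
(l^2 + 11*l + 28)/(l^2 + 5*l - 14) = (l + 4)/(l - 2)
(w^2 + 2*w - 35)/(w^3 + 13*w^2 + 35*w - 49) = (w - 5)/(w^2 + 6*w - 7)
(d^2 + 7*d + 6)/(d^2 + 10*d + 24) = (d + 1)/(d + 4)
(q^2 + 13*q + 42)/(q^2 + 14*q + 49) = (q + 6)/(q + 7)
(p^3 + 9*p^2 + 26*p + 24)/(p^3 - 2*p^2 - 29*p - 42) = (p + 4)/(p - 7)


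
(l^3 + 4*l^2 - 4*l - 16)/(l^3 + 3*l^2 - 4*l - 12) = (l + 4)/(l + 3)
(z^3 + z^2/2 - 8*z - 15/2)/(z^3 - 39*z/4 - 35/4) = 2*(z - 3)/(2*z - 7)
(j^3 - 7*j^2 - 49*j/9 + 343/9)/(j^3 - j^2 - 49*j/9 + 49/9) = (j - 7)/(j - 1)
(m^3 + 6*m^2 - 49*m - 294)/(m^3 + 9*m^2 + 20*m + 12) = (m^2 - 49)/(m^2 + 3*m + 2)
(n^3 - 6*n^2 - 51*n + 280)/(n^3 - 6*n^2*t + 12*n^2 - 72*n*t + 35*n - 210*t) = (-n^2 + 13*n - 40)/(-n^2 + 6*n*t - 5*n + 30*t)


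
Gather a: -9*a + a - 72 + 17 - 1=-8*a - 56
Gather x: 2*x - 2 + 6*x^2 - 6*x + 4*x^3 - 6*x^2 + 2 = 4*x^3 - 4*x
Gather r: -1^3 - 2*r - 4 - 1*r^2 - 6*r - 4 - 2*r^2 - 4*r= -3*r^2 - 12*r - 9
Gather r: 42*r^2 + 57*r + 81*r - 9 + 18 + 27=42*r^2 + 138*r + 36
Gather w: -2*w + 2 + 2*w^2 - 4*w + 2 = 2*w^2 - 6*w + 4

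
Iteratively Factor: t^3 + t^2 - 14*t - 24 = (t + 3)*(t^2 - 2*t - 8) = (t - 4)*(t + 3)*(t + 2)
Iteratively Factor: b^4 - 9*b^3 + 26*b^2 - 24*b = (b)*(b^3 - 9*b^2 + 26*b - 24) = b*(b - 2)*(b^2 - 7*b + 12) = b*(b - 4)*(b - 2)*(b - 3)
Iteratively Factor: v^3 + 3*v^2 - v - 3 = (v + 1)*(v^2 + 2*v - 3) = (v - 1)*(v + 1)*(v + 3)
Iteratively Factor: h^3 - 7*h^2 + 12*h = (h)*(h^2 - 7*h + 12) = h*(h - 4)*(h - 3)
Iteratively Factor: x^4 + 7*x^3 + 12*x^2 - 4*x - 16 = (x - 1)*(x^3 + 8*x^2 + 20*x + 16) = (x - 1)*(x + 2)*(x^2 + 6*x + 8) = (x - 1)*(x + 2)*(x + 4)*(x + 2)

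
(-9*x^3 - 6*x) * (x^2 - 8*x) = -9*x^5 + 72*x^4 - 6*x^3 + 48*x^2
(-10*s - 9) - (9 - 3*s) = -7*s - 18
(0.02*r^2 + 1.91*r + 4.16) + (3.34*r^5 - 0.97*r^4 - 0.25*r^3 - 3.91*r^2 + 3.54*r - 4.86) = 3.34*r^5 - 0.97*r^4 - 0.25*r^3 - 3.89*r^2 + 5.45*r - 0.7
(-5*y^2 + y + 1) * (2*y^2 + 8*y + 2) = -10*y^4 - 38*y^3 + 10*y + 2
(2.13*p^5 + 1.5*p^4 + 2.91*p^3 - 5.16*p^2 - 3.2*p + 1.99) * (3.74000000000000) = 7.9662*p^5 + 5.61*p^4 + 10.8834*p^3 - 19.2984*p^2 - 11.968*p + 7.4426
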